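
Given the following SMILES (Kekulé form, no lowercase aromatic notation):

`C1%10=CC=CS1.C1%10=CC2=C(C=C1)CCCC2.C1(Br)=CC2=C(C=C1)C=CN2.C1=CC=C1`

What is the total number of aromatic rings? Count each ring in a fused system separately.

The SMILES encodes a five-membered ring of four carbons and one sulfur, with two C=C double bonds; a six-membered carbon ring with three alternating C=C double bonds, fused to a saturated six-membered carbon ring; a six-membered carbon ring with three alternating C=C double bonds, fused to a five-membered ring containing one N–H nitrogen and two C=C double bonds; a four-membered carbon ring with two alternating C=C double bonds.
The 5-membered ring with one sulfur is planar and fully conjugated; 2 ring double bonds (4 π electrons) plus a heteroatom lone pair (2) give 6 π electrons. 6 = 4(1)+2, so it is aromatic (thiophene).
The 6-membered ring is fully conjugated (every ring atom contributes a p orbital); 3 ring double bonds give 6 π electrons. Since 6 = 4n+2 (n=1), it is aromatic (benzene ring).
The second 6-membered ring has four sp³ carbons, so it is not fully conjugated — not aromatic (cyclohexane ring).
The fused 6/5-membered bicyclic (with one N–H) is a single π system with 9 sp² atoms and 10 π electrons from ring double bonds plus a heteroatom lone pair. 10 = 4(2)+2, so the system is aromatic and both rings count as aromatic (indole).
The 4-membered ring has only sp² ring atoms; a planar conformation would have a fully conjugated π system of 4 electrons. But 4 = 4(1), which is 4n not 4n+2, so it is not aromatic (cyclobutadiene) — cyclobutadiene is antiaromatic and distorts to a rectangle.
4 of the 6 rings are aromatic. Total: 4.

4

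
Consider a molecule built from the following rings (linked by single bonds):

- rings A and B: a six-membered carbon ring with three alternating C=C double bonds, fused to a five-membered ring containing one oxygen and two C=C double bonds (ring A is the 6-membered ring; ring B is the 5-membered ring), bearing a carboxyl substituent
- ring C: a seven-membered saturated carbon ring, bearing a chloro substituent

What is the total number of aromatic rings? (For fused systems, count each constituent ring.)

2

Rings A and B form a fused bicyclic system (with one oxygen) with 9 sp² atoms and 10 π electrons from ring double bonds plus a heteroatom lone pair. 10 = 4(2)+2, so the system is aromatic and both rings count as aromatic (benzofuran).
Ring C has only sp³ atoms, so it is not fully conjugated — not aromatic (cycloheptane).
Aromatic: A, B. Total: 2.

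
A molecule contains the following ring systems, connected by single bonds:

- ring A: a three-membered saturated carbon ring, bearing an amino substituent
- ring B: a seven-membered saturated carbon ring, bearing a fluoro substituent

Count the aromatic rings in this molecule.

Ring A has only sp³ atoms, so it is not fully conjugated — not aromatic (cyclopropane).
Ring B has only sp³ atoms, so it is not fully conjugated — not aromatic (cycloheptane).
No ring is aromatic. Total: 0.

0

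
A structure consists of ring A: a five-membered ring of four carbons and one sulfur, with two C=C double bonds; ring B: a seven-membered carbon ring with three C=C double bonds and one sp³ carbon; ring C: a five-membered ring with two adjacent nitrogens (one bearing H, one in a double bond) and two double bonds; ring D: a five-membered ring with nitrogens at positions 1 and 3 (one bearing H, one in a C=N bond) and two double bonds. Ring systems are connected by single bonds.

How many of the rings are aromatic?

3

Ring A is planar and fully conjugated; 2 ring double bonds (4 π electrons) plus a heteroatom lone pair (2) give 6 π electrons. That satisfies 4n+2 with n=1, so ring A is aromatic (thiophene).
Ring B has one sp³ carbon, so it is not fully conjugated — not aromatic (cycloheptatriene).
Ring C is planar and fully conjugated; 2 ring double bonds (4 π electrons) plus a heteroatom lone pair (2) give 6 π electrons. That satisfies 4n+2 with n=1, so ring C is aromatic (pyrazole).
Ring D is planar and fully conjugated; 2 ring double bonds (4 π electrons) plus a heteroatom lone pair (2) give 6 π electrons. That satisfies 4n+2 with n=1, so ring D is aromatic (imidazole).
Aromatic: A, C, D. Total: 3.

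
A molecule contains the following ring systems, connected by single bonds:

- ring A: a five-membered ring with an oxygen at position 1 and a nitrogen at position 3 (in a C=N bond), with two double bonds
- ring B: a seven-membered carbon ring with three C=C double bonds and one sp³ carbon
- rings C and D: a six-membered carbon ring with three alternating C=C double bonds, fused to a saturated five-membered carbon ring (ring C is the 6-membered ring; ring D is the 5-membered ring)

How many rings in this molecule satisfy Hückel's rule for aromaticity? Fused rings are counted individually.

Ring A has a continuous p-orbital overlap around the ring; 2 ring double bonds (4 π electrons) plus a heteroatom lone pair (2) give 6 π electrons. That satisfies 4n+2 with n=1, so ring A is aromatic (oxazole).
Ring B has one sp³ carbon, so it is not fully conjugated — not aromatic (cycloheptatriene).
Ring C is fully conjugated (every ring atom contributes a p orbital); 3 ring double bonds give 6 π electrons. That satisfies 4n+2 with n=1, so ring C is aromatic (benzene ring).
Ring D has three sp³ carbons, so it is not fully conjugated — not aromatic (cyclopentane ring).
Aromatic: A, C. Total: 2.

2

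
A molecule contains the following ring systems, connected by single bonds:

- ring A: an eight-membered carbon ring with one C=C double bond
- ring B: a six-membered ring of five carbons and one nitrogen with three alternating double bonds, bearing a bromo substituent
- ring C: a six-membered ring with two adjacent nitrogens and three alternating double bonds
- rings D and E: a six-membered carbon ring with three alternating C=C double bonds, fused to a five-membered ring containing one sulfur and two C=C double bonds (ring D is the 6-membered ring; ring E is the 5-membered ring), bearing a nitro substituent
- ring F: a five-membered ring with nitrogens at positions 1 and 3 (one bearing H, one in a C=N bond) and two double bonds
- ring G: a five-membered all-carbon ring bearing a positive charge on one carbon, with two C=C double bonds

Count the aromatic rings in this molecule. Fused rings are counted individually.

5

Ring A has six sp³ carbons, so it is not fully conjugated — not aromatic (cyclooctene).
Ring B is planar and fully conjugated; 3 ring double bonds give 6 π electrons. 6 = 4(1)+2, so ring B is aromatic (pyridine).
Ring C is fully conjugated (every ring atom contributes a p orbital); 3 ring double bonds give 6 π electrons. Since 6 = 4n+2 (n=1), ring C is aromatic (pyridazine).
Rings D and E form a fused bicyclic system (with one sulfur) with 9 sp² atoms and 10 π electrons from ring double bonds plus a heteroatom lone pair. 10 = 4(2)+2, so the system is aromatic and both rings count as aromatic (benzothiophene).
Ring F is fully conjugated (every ring atom contributes a p orbital); 2 ring double bonds (4 π electrons) plus a heteroatom lone pair (2) give 6 π electrons. Since 6 = 4n+2 (n=1), ring F is aromatic (imidazole).
Ring G has only sp² ring atoms; a planar conformation would have a fully conjugated π system of 4 electrons. But 4 = 4(1), which is 4n not 4n+2, so ring G is not aromatic (cyclopentadienyl cation).
Aromatic: B, C, D, E, F. Total: 5.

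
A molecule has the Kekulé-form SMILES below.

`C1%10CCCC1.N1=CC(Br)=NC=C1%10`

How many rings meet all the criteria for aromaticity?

1

The SMILES encodes a five-membered saturated carbon ring; a six-membered ring with nitrogens at positions 1 and 4 and three alternating double bonds.
The 5-membered ring has only sp³ atoms, so it is not fully conjugated — not aromatic (cyclopentane).
The 6-membered ring with two nitrogens (1,4) is planar and fully conjugated; 3 ring double bonds give 6 π electrons. That satisfies 4n+2 with n=1, so it is aromatic (pyrazine).
1 of the 2 rings is aromatic. Total: 1.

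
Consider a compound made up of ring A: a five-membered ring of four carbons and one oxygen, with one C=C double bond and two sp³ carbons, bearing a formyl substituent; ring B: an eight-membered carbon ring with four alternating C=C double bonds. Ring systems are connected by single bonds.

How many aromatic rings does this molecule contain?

0

Ring A has two sp³ carbons, so it is not fully conjugated — not aromatic (2,3-dihydrofuran).
Ring B has only sp² ring atoms; a planar conformation would have a fully conjugated π system of 8 electrons. But 8 = 4(2), which is 4n not 4n+2, so ring B is not aromatic (cyclooctatetraene) — cyclooctatetraene distorts into a non-planar tub to avoid antiaromaticity.
No ring is aromatic. Total: 0.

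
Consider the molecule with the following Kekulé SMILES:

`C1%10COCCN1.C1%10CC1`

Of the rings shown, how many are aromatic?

The SMILES encodes a six-membered saturated ring with an oxygen and an N–H nitrogen at positions 1 and 4; a three-membered saturated carbon ring.
The 6-membered ring with one oxygen and one N–H (1,4) has only sp³ atoms, so it is not fully conjugated — not aromatic (morpholine).
The 3-membered ring has only sp³ atoms, so it is not fully conjugated — not aromatic (cyclopropane).
None of the rings are aromatic. Total: 0.

0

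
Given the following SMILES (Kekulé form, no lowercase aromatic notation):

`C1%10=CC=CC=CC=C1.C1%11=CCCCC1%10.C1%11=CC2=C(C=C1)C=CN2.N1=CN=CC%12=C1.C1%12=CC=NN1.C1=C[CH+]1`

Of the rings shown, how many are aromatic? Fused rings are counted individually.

The SMILES encodes an eight-membered carbon ring with four alternating C=C double bonds; a six-membered carbon ring with one C=C double bond; a six-membered carbon ring with three alternating C=C double bonds, fused to a five-membered ring containing one N–H nitrogen and two C=C double bonds; a six-membered ring with nitrogens at positions 1 and 3 and three alternating double bonds; a five-membered ring with two adjacent nitrogens (one bearing H, one in a double bond) and two double bonds; a three-membered all-carbon ring bearing a positive charge on one carbon, with one C=C double bond.
The 8-membered ring has only sp² ring atoms; a planar conformation would have a fully conjugated π system of 8 electrons. But 8 = 4(2), which is 4n not 4n+2, so it is not aromatic (cyclooctatetraene) — cyclooctatetraene distorts into a non-planar tub to avoid antiaromaticity.
The 6-membered ring has four sp³ carbons, so it is not fully conjugated — not aromatic (cyclohexene).
The fused 6/5-membered bicyclic (with one N–H) is a single π system with 9 sp² atoms and 10 π electrons from ring double bonds plus a heteroatom lone pair. 10 = 4(2)+2, so the system is aromatic and both rings count as aromatic (indole).
The 6-membered ring with two nitrogens (1,3) has a continuous p-orbital overlap around the ring; 3 ring double bonds give 6 π electrons. That satisfies 4n+2 with n=1, so it is aromatic (pyrimidine).
The 5-membered ring with two adjacent nitrogens (one N–H, one =N–) is planar and fully conjugated; 2 ring double bonds (4 π electrons) plus a heteroatom lone pair (2) give 6 π electrons. That satisfies 4n+2 with n=1, so it is aromatic (pyrazole).
The 3-membered ring is planar and fully conjugated; 1 ring double bond (2 π electrons) plus the carbocation's empty p orbital (0, but keeps the ring conjugated) give 2 π electrons. That satisfies 4n+2 with n=0, so it is aromatic (cyclopropenyl cation).
5 of the 7 rings are aromatic. Total: 5.

5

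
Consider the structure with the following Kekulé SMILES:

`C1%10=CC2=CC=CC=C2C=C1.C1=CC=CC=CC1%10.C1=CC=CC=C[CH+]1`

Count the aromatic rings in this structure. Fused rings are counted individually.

The SMILES encodes two fused six-membered carbon rings, each with three alternating C=C double bonds; a seven-membered carbon ring with three C=C double bonds and one sp³ carbon; a seven-membered all-carbon ring bearing a positive charge on one carbon, with three C=C double bonds.
The fused 6/6-membered bicyclic is a single π system with 10 sp² atoms and 10 π electrons from ring double bonds. 10 = 4(2)+2, so the system is aromatic and both rings count as aromatic (naphthalene).
The 7-membered ring has one sp³ carbon, so it is not fully conjugated — not aromatic (cycloheptatriene).
The second 7-membered ring has a continuous p-orbital overlap around the ring; 3 ring double bonds (6 π electrons) plus the carbocation's empty p orbital (0, but keeps the ring conjugated) give 6 π electrons. 6 = 4(1)+2, so it is aromatic (tropylium cation).
3 of the 4 rings are aromatic. Total: 3.

3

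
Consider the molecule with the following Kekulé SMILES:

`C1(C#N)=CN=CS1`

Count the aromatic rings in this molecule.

The SMILES encodes a five-membered ring with a sulfur at position 1 and a nitrogen at position 3 (in a C=N bond), with two double bonds.
The 5-membered ring with one sulfur and one =N– is planar and fully conjugated; 2 ring double bonds (4 π electrons) plus a heteroatom lone pair (2) give 6 π electrons. That satisfies 4n+2 with n=1, so it is aromatic (thiazole).

1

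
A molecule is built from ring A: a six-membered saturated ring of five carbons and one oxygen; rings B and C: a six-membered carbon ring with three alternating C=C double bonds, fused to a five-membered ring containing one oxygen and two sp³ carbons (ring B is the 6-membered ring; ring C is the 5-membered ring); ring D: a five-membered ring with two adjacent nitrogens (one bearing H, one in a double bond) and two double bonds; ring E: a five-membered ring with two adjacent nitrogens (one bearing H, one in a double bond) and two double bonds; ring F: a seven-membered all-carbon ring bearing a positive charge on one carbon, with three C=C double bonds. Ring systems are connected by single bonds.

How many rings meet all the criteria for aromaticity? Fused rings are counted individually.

4

Ring A has only sp³ atoms, so it is not fully conjugated — not aromatic (tetrahydropyran).
Ring B is planar and fully conjugated; 3 ring double bonds give 6 π electrons. Since 6 = 4n+2 (n=1), ring B is aromatic (benzene ring).
Ring C has two sp³ carbons, so it is not fully conjugated — not aromatic (oxolane ring).
Ring D is planar and fully conjugated; 2 ring double bonds (4 π electrons) plus a heteroatom lone pair (2) give 6 π electrons. That satisfies 4n+2 with n=1, so ring D is aromatic (pyrazole).
Ring E is planar and fully conjugated; 2 ring double bonds (4 π electrons) plus a heteroatom lone pair (2) give 6 π electrons. 6 = 4(1)+2, so ring E is aromatic (pyrazole).
Ring F is planar and fully conjugated; 3 ring double bonds (6 π electrons) plus the carbocation's empty p orbital (0, but keeps the ring conjugated) give 6 π electrons. Since 6 = 4n+2 (n=1), ring F is aromatic (tropylium cation).
Aromatic: B, D, E, F. Total: 4.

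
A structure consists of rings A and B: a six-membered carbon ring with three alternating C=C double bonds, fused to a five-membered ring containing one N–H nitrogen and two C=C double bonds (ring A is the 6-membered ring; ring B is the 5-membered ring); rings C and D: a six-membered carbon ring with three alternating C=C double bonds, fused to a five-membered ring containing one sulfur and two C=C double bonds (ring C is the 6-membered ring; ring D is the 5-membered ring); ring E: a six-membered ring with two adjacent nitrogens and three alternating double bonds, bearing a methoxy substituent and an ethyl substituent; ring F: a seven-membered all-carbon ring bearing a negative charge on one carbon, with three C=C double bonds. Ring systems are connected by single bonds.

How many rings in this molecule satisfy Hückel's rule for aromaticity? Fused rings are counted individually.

Rings A and B form a fused bicyclic system (with one N–H) with 9 sp² atoms and 10 π electrons from ring double bonds plus a heteroatom lone pair. 10 = 4(2)+2, so the system is aromatic and both rings count as aromatic (indole).
Rings C and D form a fused bicyclic system (with one sulfur) with 9 sp² atoms and 10 π electrons from ring double bonds plus a heteroatom lone pair. 10 = 4(2)+2, so the system is aromatic and both rings count as aromatic (benzothiophene).
Ring E is planar and fully conjugated; 3 ring double bonds give 6 π electrons. That satisfies 4n+2 with n=1, so ring E is aromatic (pyridazine).
Ring F has only sp² ring atoms; a planar conformation would have a fully conjugated π system of 8 electrons. But 8 = 4(2), which is 4n not 4n+2, so ring F is not aromatic (cycloheptatrienyl anion).
Aromatic: A, B, C, D, E. Total: 5.

5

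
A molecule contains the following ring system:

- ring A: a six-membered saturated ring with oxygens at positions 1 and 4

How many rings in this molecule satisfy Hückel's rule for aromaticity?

Ring A has only sp³ atoms, so it is not fully conjugated — not aromatic (1,4-dioxane).

0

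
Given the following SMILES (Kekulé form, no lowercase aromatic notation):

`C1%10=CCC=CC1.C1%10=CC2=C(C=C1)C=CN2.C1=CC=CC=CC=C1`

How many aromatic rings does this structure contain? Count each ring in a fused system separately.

2

The SMILES encodes a six-membered carbon ring with two isolated C=C double bonds and two sp³ carbons; a six-membered carbon ring with three alternating C=C double bonds, fused to a five-membered ring containing one N–H nitrogen and two C=C double bonds; an eight-membered carbon ring with four alternating C=C double bonds.
The 6-membered ring has two sp³ carbons, so it is not fully conjugated — not aromatic (1,4-cyclohexadiene).
The fused 6/5-membered bicyclic (with one N–H) is a single π system with 9 sp² atoms and 10 π electrons from ring double bonds plus a heteroatom lone pair. 10 = 4(2)+2, so the system is aromatic and both rings count as aromatic (indole).
The 8-membered ring has only sp² ring atoms; a planar conformation would have a fully conjugated π system of 8 electrons. But 8 = 4(2), which is 4n not 4n+2, so it is not aromatic (cyclooctatetraene) — cyclooctatetraene distorts into a non-planar tub to avoid antiaromaticity.
2 of the 4 rings are aromatic. Total: 2.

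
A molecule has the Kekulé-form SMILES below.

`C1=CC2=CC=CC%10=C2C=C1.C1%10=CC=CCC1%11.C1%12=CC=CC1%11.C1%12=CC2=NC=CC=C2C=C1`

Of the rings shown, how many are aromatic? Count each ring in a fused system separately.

4

The SMILES encodes two fused six-membered carbon rings, each with three alternating C=C double bonds; a six-membered carbon ring with two conjugated C=C double bonds and two sp³ carbons; a five-membered carbon ring with two conjugated C=C double bonds and one sp³ carbon; two fused six-membered rings, each with three alternating double bonds; one ring is all carbon and the other has one ring nitrogen.
The fused 6/6-membered bicyclic is a single π system with 10 sp² atoms and 10 π electrons from ring double bonds. 10 = 4(2)+2, so the system is aromatic and both rings count as aromatic (naphthalene).
The 6-membered ring has two sp³ carbons, so it is not fully conjugated — not aromatic (1,3-cyclohexadiene).
The 5-membered ring has one sp³ carbon, so it is not fully conjugated — not aromatic (cyclopentadiene).
The fused 6/6-membered bicyclic (with one nitrogen) is a single π system with 10 sp² atoms and 10 π electrons from ring double bonds. 10 = 4(2)+2, so the system is aromatic and both rings count as aromatic (quinoline).
4 of the 6 rings are aromatic. Total: 4.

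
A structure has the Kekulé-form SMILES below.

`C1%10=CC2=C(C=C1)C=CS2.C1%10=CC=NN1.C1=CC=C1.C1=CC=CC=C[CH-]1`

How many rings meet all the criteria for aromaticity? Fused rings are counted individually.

3

The SMILES encodes a six-membered carbon ring with three alternating C=C double bonds, fused to a five-membered ring containing one sulfur and two C=C double bonds; a five-membered ring with two adjacent nitrogens (one bearing H, one in a double bond) and two double bonds; a four-membered carbon ring with two alternating C=C double bonds; a seven-membered all-carbon ring bearing a negative charge on one carbon, with three C=C double bonds.
The fused 6/5-membered bicyclic (with one sulfur) is a single π system with 9 sp² atoms and 10 π electrons from ring double bonds plus a heteroatom lone pair. 10 = 4(2)+2, so the system is aromatic and both rings count as aromatic (benzothiophene).
The 5-membered ring with two adjacent nitrogens (one N–H, one =N–) is fully conjugated (every ring atom contributes a p orbital); 2 ring double bonds (4 π electrons) plus a heteroatom lone pair (2) give 6 π electrons. 6 = 4(1)+2, so it is aromatic (pyrazole).
The 4-membered ring has only sp² ring atoms; a planar conformation would have a fully conjugated π system of 4 electrons. But 4 = 4(1), which is 4n not 4n+2, so it is not aromatic (cyclobutadiene) — cyclobutadiene is antiaromatic and distorts to a rectangle.
The 7-membered ring has only sp² ring atoms; a planar conformation would have a fully conjugated π system of 8 electrons. But 8 = 4(2), which is 4n not 4n+2, so it is not aromatic (cycloheptatrienyl anion).
3 of the 5 rings are aromatic. Total: 3.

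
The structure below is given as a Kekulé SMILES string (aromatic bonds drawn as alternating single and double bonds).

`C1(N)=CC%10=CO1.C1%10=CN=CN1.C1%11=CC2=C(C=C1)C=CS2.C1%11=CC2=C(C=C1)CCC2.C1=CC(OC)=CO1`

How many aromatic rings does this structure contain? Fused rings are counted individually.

6

The SMILES encodes a five-membered ring of four carbons and one oxygen, with two C=C double bonds; a five-membered ring with nitrogens at positions 1 and 3 (one bearing H, one in a C=N bond) and two double bonds; a six-membered carbon ring with three alternating C=C double bonds, fused to a five-membered ring containing one sulfur and two C=C double bonds; a six-membered carbon ring with three alternating C=C double bonds, fused to a saturated five-membered carbon ring; a five-membered ring of four carbons and one oxygen, with two C=C double bonds.
The 5-membered ring with one oxygen has a continuous p-orbital overlap around the ring; 2 ring double bonds (4 π electrons) plus a heteroatom lone pair (2) give 6 π electrons. 6 = 4(1)+2, so it is aromatic (furan).
The 5-membered ring with two nitrogens (one N–H, one =N–) is fully conjugated (every ring atom contributes a p orbital); 2 ring double bonds (4 π electrons) plus a heteroatom lone pair (2) give 6 π electrons. That satisfies 4n+2 with n=1, so it is aromatic (imidazole).
The fused 6/5-membered bicyclic (with one sulfur) is a single π system with 9 sp² atoms and 10 π electrons from ring double bonds plus a heteroatom lone pair. 10 = 4(2)+2, so the system is aromatic and both rings count as aromatic (benzothiophene).
The 6-membered ring has a continuous p-orbital overlap around the ring; 3 ring double bonds give 6 π electrons. That satisfies 4n+2 with n=1, so it is aromatic (benzene ring).
The 5-membered ring has three sp³ carbons, so it is not fully conjugated — not aromatic (cyclopentane ring).
The second 5-membered ring with one oxygen is planar and fully conjugated; 2 ring double bonds (4 π electrons) plus a heteroatom lone pair (2) give 6 π electrons. That satisfies 4n+2 with n=1, so it is aromatic (furan).
6 of the 7 rings are aromatic. Total: 6.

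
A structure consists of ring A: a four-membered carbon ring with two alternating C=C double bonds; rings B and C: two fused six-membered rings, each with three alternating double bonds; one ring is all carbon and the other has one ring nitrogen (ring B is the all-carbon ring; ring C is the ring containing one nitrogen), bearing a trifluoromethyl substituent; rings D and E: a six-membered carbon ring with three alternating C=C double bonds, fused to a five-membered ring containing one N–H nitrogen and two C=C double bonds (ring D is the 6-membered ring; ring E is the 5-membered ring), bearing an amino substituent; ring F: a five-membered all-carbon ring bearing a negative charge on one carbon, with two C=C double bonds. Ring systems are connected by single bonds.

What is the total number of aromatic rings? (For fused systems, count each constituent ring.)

5

Ring A has only sp² ring atoms; a planar conformation would have a fully conjugated π system of 4 electrons. But 4 = 4(1), which is 4n not 4n+2, so ring A is not aromatic (cyclobutadiene) — cyclobutadiene is antiaromatic and distorts to a rectangle.
Rings B and C form a fused bicyclic system (with one nitrogen) with 10 sp² atoms and 10 π electrons from ring double bonds. 10 = 4(2)+2, so the system is aromatic and both rings count as aromatic (quinoline).
Rings D and E form a fused bicyclic system (with one N–H) with 9 sp² atoms and 10 π electrons from ring double bonds plus a heteroatom lone pair. 10 = 4(2)+2, so the system is aromatic and both rings count as aromatic (indole).
Ring F has a continuous p-orbital overlap around the ring; 2 ring double bonds (4 π electrons) plus the carbanion lone pair (2) give 6 π electrons. Since 6 = 4n+2 (n=1), ring F is aromatic (cyclopentadienyl anion).
Aromatic: B, C, D, E, F. Total: 5.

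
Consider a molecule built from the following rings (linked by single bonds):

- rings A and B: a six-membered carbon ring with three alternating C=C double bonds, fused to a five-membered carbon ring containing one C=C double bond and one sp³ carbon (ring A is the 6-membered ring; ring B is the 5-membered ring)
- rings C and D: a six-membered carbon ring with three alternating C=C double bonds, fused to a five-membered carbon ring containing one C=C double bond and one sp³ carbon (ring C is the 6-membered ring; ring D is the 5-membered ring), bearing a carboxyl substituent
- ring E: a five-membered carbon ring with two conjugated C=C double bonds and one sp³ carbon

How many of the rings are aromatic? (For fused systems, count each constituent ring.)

2

Ring A is planar and fully conjugated; 3 ring double bonds give 6 π electrons. 6 = 4(1)+2, so ring A is aromatic (benzene ring).
Ring B has one sp³ carbon, so it is not fully conjugated — not aromatic (cyclopentene ring).
Ring C is fully conjugated (every ring atom contributes a p orbital); 3 ring double bonds give 6 π electrons. Since 6 = 4n+2 (n=1), ring C is aromatic (benzene ring).
Ring D has one sp³ carbon, so it is not fully conjugated — not aromatic (cyclopentene ring).
Ring E has one sp³ carbon, so it is not fully conjugated — not aromatic (cyclopentadiene).
Aromatic: A, C. Total: 2.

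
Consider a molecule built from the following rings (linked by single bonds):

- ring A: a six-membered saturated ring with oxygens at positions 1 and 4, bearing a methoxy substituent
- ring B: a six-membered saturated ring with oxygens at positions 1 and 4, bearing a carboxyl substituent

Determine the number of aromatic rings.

0

Ring A has only sp³ atoms, so it is not fully conjugated — not aromatic (1,4-dioxane).
Ring B has only sp³ atoms, so it is not fully conjugated — not aromatic (1,4-dioxane).
No ring is aromatic. Total: 0.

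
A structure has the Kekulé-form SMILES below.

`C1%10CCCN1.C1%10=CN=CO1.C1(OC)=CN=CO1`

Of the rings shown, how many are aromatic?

The SMILES encodes a five-membered saturated ring of four carbons and one N–H nitrogen; a five-membered ring with an oxygen at position 1 and a nitrogen at position 3 (in a C=N bond), with two double bonds; a five-membered ring with an oxygen at position 1 and a nitrogen at position 3 (in a C=N bond), with two double bonds.
The 5-membered ring with one N–H has only sp³ atoms, so it is not fully conjugated — not aromatic (pyrrolidine).
The 5-membered ring with one oxygen and one =N– is planar and fully conjugated; 2 ring double bonds (4 π electrons) plus a heteroatom lone pair (2) give 6 π electrons. That satisfies 4n+2 with n=1, so it is aromatic (oxazole).
The second 5-membered ring with one oxygen and one =N– has a continuous p-orbital overlap around the ring; 2 ring double bonds (4 π electrons) plus a heteroatom lone pair (2) give 6 π electrons. Since 6 = 4n+2 (n=1), it is aromatic (oxazole).
2 of the 3 rings are aromatic. Total: 2.

2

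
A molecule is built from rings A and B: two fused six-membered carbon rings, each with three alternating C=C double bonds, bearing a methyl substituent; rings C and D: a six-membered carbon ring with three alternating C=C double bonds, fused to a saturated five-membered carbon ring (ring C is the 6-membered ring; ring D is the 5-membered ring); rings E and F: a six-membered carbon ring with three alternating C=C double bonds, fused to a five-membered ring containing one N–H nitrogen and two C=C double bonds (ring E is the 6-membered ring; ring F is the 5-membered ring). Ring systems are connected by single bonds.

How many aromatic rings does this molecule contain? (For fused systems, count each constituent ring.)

Rings A and B form a fused bicyclic system with 10 sp² atoms and 10 π electrons from ring double bonds. 10 = 4(2)+2, so the system is aromatic and both rings count as aromatic (naphthalene).
Ring C has a continuous p-orbital overlap around the ring; 3 ring double bonds give 6 π electrons. That satisfies 4n+2 with n=1, so ring C is aromatic (benzene ring).
Ring D has three sp³ carbons, so it is not fully conjugated — not aromatic (cyclopentane ring).
Rings E and F form a fused bicyclic system (with one N–H) with 9 sp² atoms and 10 π electrons from ring double bonds plus a heteroatom lone pair. 10 = 4(2)+2, so the system is aromatic and both rings count as aromatic (indole).
Aromatic: A, B, C, E, F. Total: 5.

5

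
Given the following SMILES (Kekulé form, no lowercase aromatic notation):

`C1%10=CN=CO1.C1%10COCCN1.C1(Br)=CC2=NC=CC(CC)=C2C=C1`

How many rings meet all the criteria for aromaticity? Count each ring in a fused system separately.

3

The SMILES encodes a five-membered ring with an oxygen at position 1 and a nitrogen at position 3 (in a C=N bond), with two double bonds; a six-membered saturated ring with an oxygen and an N–H nitrogen at positions 1 and 4; two fused six-membered rings, each with three alternating double bonds; one ring is all carbon and the other has one ring nitrogen.
The 5-membered ring with one oxygen and one =N– has a continuous p-orbital overlap around the ring; 2 ring double bonds (4 π electrons) plus a heteroatom lone pair (2) give 6 π electrons. 6 = 4(1)+2, so it is aromatic (oxazole).
The 6-membered ring with one oxygen and one N–H (1,4) has only sp³ atoms, so it is not fully conjugated — not aromatic (morpholine).
The fused 6/6-membered bicyclic (with one nitrogen) is a single π system with 10 sp² atoms and 10 π electrons from ring double bonds. 10 = 4(2)+2, so the system is aromatic and both rings count as aromatic (quinoline).
3 of the 4 rings are aromatic. Total: 3.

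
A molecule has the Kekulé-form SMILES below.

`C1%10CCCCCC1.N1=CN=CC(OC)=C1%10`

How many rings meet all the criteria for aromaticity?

The SMILES encodes a seven-membered saturated carbon ring; a six-membered ring with nitrogens at positions 1 and 3 and three alternating double bonds.
The 7-membered ring has only sp³ atoms, so it is not fully conjugated — not aromatic (cycloheptane).
The 6-membered ring with two nitrogens (1,3) is planar and fully conjugated; 3 ring double bonds give 6 π electrons. Since 6 = 4n+2 (n=1), it is aromatic (pyrimidine).
1 of the 2 rings is aromatic. Total: 1.

1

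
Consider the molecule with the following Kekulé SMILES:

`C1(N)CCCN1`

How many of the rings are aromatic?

The SMILES encodes a five-membered saturated ring of four carbons and one N–H nitrogen.
The 5-membered ring with one N–H has only sp³ atoms, so it is not fully conjugated — not aromatic (pyrrolidine).

0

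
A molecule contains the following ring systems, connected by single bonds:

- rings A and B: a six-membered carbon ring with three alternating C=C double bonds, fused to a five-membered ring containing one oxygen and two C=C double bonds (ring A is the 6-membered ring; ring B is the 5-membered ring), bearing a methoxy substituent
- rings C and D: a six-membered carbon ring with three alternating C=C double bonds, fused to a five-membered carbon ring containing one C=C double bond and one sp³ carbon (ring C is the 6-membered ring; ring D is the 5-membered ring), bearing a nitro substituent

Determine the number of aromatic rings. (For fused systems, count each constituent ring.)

3

Rings A and B form a fused bicyclic system (with one oxygen) with 9 sp² atoms and 10 π electrons from ring double bonds plus a heteroatom lone pair. 10 = 4(2)+2, so the system is aromatic and both rings count as aromatic (benzofuran).
Ring C is planar and fully conjugated; 3 ring double bonds give 6 π electrons. That satisfies 4n+2 with n=1, so ring C is aromatic (benzene ring).
Ring D has one sp³ carbon, so it is not fully conjugated — not aromatic (cyclopentene ring).
Aromatic: A, B, C. Total: 3.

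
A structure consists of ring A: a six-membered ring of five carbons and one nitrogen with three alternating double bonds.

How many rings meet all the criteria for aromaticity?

1

Ring A has a continuous p-orbital overlap around the ring; 3 ring double bonds give 6 π electrons. 6 = 4(1)+2, so ring A is aromatic (pyridine).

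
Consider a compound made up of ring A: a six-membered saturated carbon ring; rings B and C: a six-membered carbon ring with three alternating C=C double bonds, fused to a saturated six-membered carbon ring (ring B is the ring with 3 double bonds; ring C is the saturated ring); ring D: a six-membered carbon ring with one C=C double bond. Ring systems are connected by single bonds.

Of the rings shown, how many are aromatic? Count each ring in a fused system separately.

Ring A has only sp³ atoms, so it is not fully conjugated — not aromatic (cyclohexane).
Ring B is fully conjugated (every ring atom contributes a p orbital); 3 ring double bonds give 6 π electrons. That satisfies 4n+2 with n=1, so ring B is aromatic (benzene ring).
Ring C has four sp³ carbons, so it is not fully conjugated — not aromatic (cyclohexane ring).
Ring D has four sp³ carbons, so it is not fully conjugated — not aromatic (cyclohexene).
Aromatic: B. Total: 1.

1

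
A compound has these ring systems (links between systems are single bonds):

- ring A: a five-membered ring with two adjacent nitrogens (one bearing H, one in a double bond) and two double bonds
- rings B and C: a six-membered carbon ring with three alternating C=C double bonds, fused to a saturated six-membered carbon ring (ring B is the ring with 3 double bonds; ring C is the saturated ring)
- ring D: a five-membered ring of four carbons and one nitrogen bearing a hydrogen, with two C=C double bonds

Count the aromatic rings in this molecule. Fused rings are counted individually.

3

Ring A is planar and fully conjugated; 2 ring double bonds (4 π electrons) plus a heteroatom lone pair (2) give 6 π electrons. Since 6 = 4n+2 (n=1), ring A is aromatic (pyrazole).
Ring B is planar and fully conjugated; 3 ring double bonds give 6 π electrons. 6 = 4(1)+2, so ring B is aromatic (benzene ring).
Ring C has four sp³ carbons, so it is not fully conjugated — not aromatic (cyclohexane ring).
Ring D is planar and fully conjugated; 2 ring double bonds (4 π electrons) plus a heteroatom lone pair (2) give 6 π electrons. Since 6 = 4n+2 (n=1), ring D is aromatic (pyrrole).
Aromatic: A, B, D. Total: 3.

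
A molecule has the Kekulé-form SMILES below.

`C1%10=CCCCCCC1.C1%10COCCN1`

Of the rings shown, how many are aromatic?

0

The SMILES encodes an eight-membered carbon ring with one C=C double bond; a six-membered saturated ring with an oxygen and an N–H nitrogen at positions 1 and 4.
The 8-membered ring has six sp³ carbons, so it is not fully conjugated — not aromatic (cyclooctene).
The 6-membered ring with one oxygen and one N–H (1,4) has only sp³ atoms, so it is not fully conjugated — not aromatic (morpholine).
None of the rings are aromatic. Total: 0.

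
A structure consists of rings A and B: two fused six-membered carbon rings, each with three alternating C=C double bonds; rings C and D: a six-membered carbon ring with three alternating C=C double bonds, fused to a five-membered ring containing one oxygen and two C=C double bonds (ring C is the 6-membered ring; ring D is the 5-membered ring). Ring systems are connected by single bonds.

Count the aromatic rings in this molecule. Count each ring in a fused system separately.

4

Rings A and B form a fused bicyclic system with 10 sp² atoms and 10 π electrons from ring double bonds. 10 = 4(2)+2, so the system is aromatic and both rings count as aromatic (naphthalene).
Rings C and D form a fused bicyclic system (with one oxygen) with 9 sp² atoms and 10 π electrons from ring double bonds plus a heteroatom lone pair. 10 = 4(2)+2, so the system is aromatic and both rings count as aromatic (benzofuran).
Aromatic: A, B, C, D. Total: 4.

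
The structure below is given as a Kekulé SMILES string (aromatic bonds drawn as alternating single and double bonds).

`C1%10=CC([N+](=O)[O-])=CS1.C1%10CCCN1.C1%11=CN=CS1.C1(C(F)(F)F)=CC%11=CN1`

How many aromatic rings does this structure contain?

3

The SMILES encodes a five-membered ring of four carbons and one sulfur, with two C=C double bonds; a five-membered saturated ring of four carbons and one N–H nitrogen; a five-membered ring with a sulfur at position 1 and a nitrogen at position 3 (in a C=N bond), with two double bonds; a five-membered ring of four carbons and one nitrogen bearing a hydrogen, with two C=C double bonds.
The 5-membered ring with one sulfur is fully conjugated (every ring atom contributes a p orbital); 2 ring double bonds (4 π electrons) plus a heteroatom lone pair (2) give 6 π electrons. That satisfies 4n+2 with n=1, so it is aromatic (thiophene).
The 5-membered ring with one N–H has only sp³ atoms, so it is not fully conjugated — not aromatic (pyrrolidine).
The 5-membered ring with one sulfur and one =N– is planar and fully conjugated; 2 ring double bonds (4 π electrons) plus a heteroatom lone pair (2) give 6 π electrons. That satisfies 4n+2 with n=1, so it is aromatic (thiazole).
The second 5-membered ring with one N–H is planar and fully conjugated; 2 ring double bonds (4 π electrons) plus a heteroatom lone pair (2) give 6 π electrons. That satisfies 4n+2 with n=1, so it is aromatic (pyrrole).
3 of the 4 rings are aromatic. Total: 3.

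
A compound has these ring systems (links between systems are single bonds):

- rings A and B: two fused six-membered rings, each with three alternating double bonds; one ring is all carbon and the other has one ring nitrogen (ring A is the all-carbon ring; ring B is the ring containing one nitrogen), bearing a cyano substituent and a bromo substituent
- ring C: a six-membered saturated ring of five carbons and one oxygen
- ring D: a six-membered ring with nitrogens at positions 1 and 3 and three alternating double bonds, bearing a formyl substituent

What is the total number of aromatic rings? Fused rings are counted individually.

Rings A and B form a fused bicyclic system (with one nitrogen) with 10 sp² atoms and 10 π electrons from ring double bonds. 10 = 4(2)+2, so the system is aromatic and both rings count as aromatic (quinoline).
Ring C has only sp³ atoms, so it is not fully conjugated — not aromatic (tetrahydropyran).
Ring D is planar and fully conjugated; 3 ring double bonds give 6 π electrons. That satisfies 4n+2 with n=1, so ring D is aromatic (pyrimidine).
Aromatic: A, B, D. Total: 3.

3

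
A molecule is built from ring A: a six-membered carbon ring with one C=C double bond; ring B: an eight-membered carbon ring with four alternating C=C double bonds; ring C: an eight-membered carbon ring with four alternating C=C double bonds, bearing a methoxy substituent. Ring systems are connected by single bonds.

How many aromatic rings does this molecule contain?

0

Ring A has four sp³ carbons, so it is not fully conjugated — not aromatic (cyclohexene).
Ring B has only sp² ring atoms; a planar conformation would have a fully conjugated π system of 8 electrons. But 8 = 4(2), which is 4n not 4n+2, so ring B is not aromatic (cyclooctatetraene) — cyclooctatetraene distorts into a non-planar tub to avoid antiaromaticity.
Ring C has only sp² ring atoms; a planar conformation would have a fully conjugated π system of 8 electrons. But 8 = 4(2), which is 4n not 4n+2, so ring C is not aromatic (cyclooctatetraene) — cyclooctatetraene distorts into a non-planar tub to avoid antiaromaticity.
No ring is aromatic. Total: 0.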